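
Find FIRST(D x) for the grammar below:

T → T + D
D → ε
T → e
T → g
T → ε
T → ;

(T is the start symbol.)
{ 'x' }

FIRST sets of the non-terminals involved (from the grammar, by fixed-point iteration):
  FIRST(D) = { ε }

To compute FIRST(D x), process the symbols left to right:
Symbol D is a non-terminal. Add FIRST(D) \ {ε} = { }
D is nullable (ε ∈ FIRST(D)), continue to the next symbol.
Symbol x is a terminal. Add 'x' and stop.
FIRST(D x) = { 'x' }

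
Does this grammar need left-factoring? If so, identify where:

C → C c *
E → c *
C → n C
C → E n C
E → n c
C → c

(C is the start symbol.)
No, left-factoring is not needed

Left-factoring is needed when two productions for the same non-terminal
share a common prefix on the right-hand side.

Productions for C:
  C → C c *
  C → n C
  C → E n C
  C → c
Productions for E:
  E → c *
  E → n c

No common prefixes found.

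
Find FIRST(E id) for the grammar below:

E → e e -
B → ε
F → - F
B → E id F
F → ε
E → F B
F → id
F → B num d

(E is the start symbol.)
{ '-', 'e', 'id', 'num' }

FIRST sets of the non-terminals involved (from the grammar, by fixed-point iteration):
  FIRST(E) = { '-', 'e', 'id', 'num', ε }

To compute FIRST(E id), process the symbols left to right:
Symbol E is a non-terminal. Add FIRST(E) \ {ε} = { '-', 'e', 'id', 'num' }
E is nullable (ε ∈ FIRST(E)), continue to the next symbol.
Symbol id is a terminal. Add 'id' and stop.
FIRST(E id) = { '-', 'e', 'id', 'num' }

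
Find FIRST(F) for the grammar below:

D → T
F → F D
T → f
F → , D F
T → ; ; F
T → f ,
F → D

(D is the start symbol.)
FIRST sets of the other non-terminals involved (by the same procedure, iterated to a fixed point):
  FIRST(D) = { ';', 'f' }

From F → F D:
  - F is the symbol being defined: contributes nothing new
    F is not nullable, so stop
From F → , D F:
  - ',' is a terminal: add ',' and stop
From F → D:
  - D is a non-terminal: add FIRST(D) \ {ε} = { ';', 'f' }
    D is not nullable, so stop

Collecting: FIRST(F) = { ',', ';', 'f' }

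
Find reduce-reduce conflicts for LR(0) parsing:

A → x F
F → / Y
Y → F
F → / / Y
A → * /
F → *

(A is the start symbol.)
A reduce-reduce conflict occurs when an LR(0) state has two complete items [A → α .] and [B → β .] — both call for a reduction, and with no lookahead the parser cannot choose between them.

Augment with A' → A and build the canonical LR(0) collection (I0 = CLOSURE({[A' → . A]}), then GOTO on every symbol after a dot until no new states appear). It has 12 states:
  I0: { [A → . * /], [A → . x F], [A' → . A] }  — shift
  I1: { [A → * . /] }  — shift
  I2: { [A' → A .] }  — accept
  I3: { [A → x . F], [F → . *], [F → . / / Y], [F → . / Y] }  — shift
  I4: { [F → * .] }  — reduce
  I5: { [F → . *], [F → . / / Y], [F → . / Y], [F → / . / Y], [F → / . Y], [Y → . F] }  — shift
  I6: { [A → x F .] }  — reduce
  I7: { [F → . *], [F → . / / Y], [F → . / Y], [F → / . / Y], [F → / . Y], [F → / / . Y], [Y → . F] }  — shift
  I8: { [Y → F .] }  — reduce
  I9: { [F → / Y .] }  — reduce
  I10: { [F → / / Y .], [F → / Y .] }  — 2 reduces
  I11: { [A → * / .] }  — reduce

I10 contains complete items [F → / / Y .], [F → / Y .] — reduce-reduce conflict.

Answer: Yes — I10: [F → / / Y .] vs [F → / Y .]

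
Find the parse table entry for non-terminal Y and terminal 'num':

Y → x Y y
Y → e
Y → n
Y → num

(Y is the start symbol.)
Y → num

To find M[Y, 'num'], we find productions for Y where 'num' is in the predict set (PREDICT(N → α) = (FIRST(α) \ {ε}) ∪ (FOLLOW(N) if α ⇒* ε)).

Y → x Y y: PREDICT = { 'x' }
Y → e: PREDICT = { 'e' }
Y → n: PREDICT = { 'n' }
Y → num: PREDICT = { 'num' }
  'num' is in predict set, so this production goes in M[Y, 'num']

M[Y, 'num'] = Y → num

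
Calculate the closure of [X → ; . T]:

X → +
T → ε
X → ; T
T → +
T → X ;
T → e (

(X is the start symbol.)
{ [T → . +], [T → . X ;], [T → . e (], [T → .], [X → . +], [X → . ; T], [X → ; . T] }

To compute CLOSURE, for each item [A → α.Bβ] where B is a non-terminal, add [B → .γ] for all productions B → γ; repeat for the newly added items until nothing changes.

Start with: [X → ; . T]
  [X → ; . T] has the dot before T: add [T → .], [T → . +], [T → . X ;], [T → . e (]
  [T → . X ;] has the dot before X: add [X → . +], [X → . ; T]
No further items can be added.

CLOSURE = { [T → . +], [T → . X ;], [T → . e (], [T → .], [X → . +], [X → . ; T], [X → ; . T] }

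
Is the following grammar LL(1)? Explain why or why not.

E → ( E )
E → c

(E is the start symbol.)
A grammar is LL(1) if for each non-terminal N with multiple productions, the predict sets of those productions are pairwise disjoint, where PREDICT(N → α) = (FIRST(α) \ {ε}) ∪ (FOLLOW(N) if α ⇒* ε).

For E:
  PREDICT(E → '(' E ')') = { '(' }
  PREDICT(E → c) = { 'c' }

All predict sets are disjoint. The grammar IS LL(1).

Answer: Yes, the grammar is LL(1).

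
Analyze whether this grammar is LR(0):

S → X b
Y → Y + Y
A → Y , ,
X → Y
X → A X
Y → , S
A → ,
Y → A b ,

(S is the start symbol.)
No. Shift-reduce conflict between [A → , .] and [A → . ,]

A grammar is LR(0) if no state in the canonical LR(0) collection has:
  - both a shift item (dot before a terminal) and a complete item (shift-reduce conflict), or
  - two or more complete items (reduce-reduce conflict; the accept item [S' → S .] counts as a complete item here).

Augment with S' → S and build the canonical LR(0) collection (I0 = CLOSURE({[S' → . S]}), then GOTO on every symbol after a dot until no new states appear). It has 16 states:
  I0: { [A → . ,], [A → . Y , ,], [S → . X b], [S' → . S], [X → . A X], [X → . Y], [Y → . , S], [Y → . A b ,], [Y → . Y + Y] }  — shift
  I1: { [A → , .], [A → . ,], [A → . Y , ,], [S → . X b], [X → . A X], [X → . Y], [Y → , . S], [Y → . , S], [Y → . A b ,], [Y → . Y + Y] }  — shift, reduce
  I2: { [A → . ,], [A → . Y , ,], [X → . A X], [X → . Y], [X → A . X], [Y → . , S], [Y → . A b ,], [Y → . Y + Y], [Y → A . b ,] }  — shift
  I3: { [S' → S .] }  — accept
  I4: { [S → X . b] }  — shift
  I5: { [A → Y . , ,], [X → Y .], [Y → Y . + Y] }  — shift, reduce
  I6: { [A → . ,], [A → . Y , ,], [Y → . , S], [Y → . A b ,], [Y → . Y + Y], [Y → Y + . Y] }  — shift
  I7: { [A → Y , . ,] }  — shift
  I8: { [A → Y , , .] }  — reduce
  I9: { [Y → A . b ,] }  — shift
  I10: { [A → Y . , ,], [Y → Y + Y .], [Y → Y . + Y] }  — shift, reduce
  I11: { [Y → A b . ,] }  — shift
  I12: { [Y → A b , .] }  — reduce
  I13: { [S → X b .] }  — reduce
  I14: { [X → A X .] }  — reduce
  I15: { [Y → , S .] }  — reduce

Conflict in state I1:
  Shift-reduce conflict between [A → , .] and [A → . ,]
So the grammar is NOT LR(0).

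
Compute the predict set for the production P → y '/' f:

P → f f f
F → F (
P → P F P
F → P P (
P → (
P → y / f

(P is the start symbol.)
PREDICT(P → y '/' f) = (FIRST(RHS) \ {ε}) ∪ (FOLLOW(P) if ε ∈ FIRST(RHS), i.e. RHS ⇒* ε)
FIRST(y '/' f) = { 'y' }
ε ∉ FIRST(y '/' f), so FOLLOW(P) is not added.
PREDICT(P → y '/' f) = { 'y' }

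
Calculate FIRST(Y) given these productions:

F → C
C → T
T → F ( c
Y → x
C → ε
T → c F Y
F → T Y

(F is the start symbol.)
{ 'x' }

From Y → x:
  - x is a terminal: add 'x' and stop

Collecting: FIRST(Y) = { 'x' }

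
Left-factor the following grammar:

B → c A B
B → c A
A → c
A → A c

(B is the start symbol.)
Left-factoring transforms A → αβ₁ | αβ₂ into A → αA' and A' → β₁ | β₂
(α is the longest common prefix among the alternatives). Repeat until
no nonterminal has two alternatives with a common prefix.

Round 1: B has alternatives sharing prefix 'c A'. Introduce B': B → c A B'
  Add: B' → B
  Add: B' → ε

No remaining common prefixes — done.

Resulting grammar:
B → c A B'
B' → B
B' → ε
A → c
A → A c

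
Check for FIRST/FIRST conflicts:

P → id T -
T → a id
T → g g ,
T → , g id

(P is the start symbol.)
No FIRST/FIRST conflicts.

A FIRST/FIRST conflict occurs when two productions N → α and N → β for the same non-terminal have FIRST(α) ∩ FIRST(β) ≠ ∅ (with ε ∈ FIRST of a nullable right-hand side, so two nullable alternatives also conflict).

Productions for T:
  T → a id: FIRST = { 'a' }
  T → g g ,: FIRST = { 'g' }
  T → , g id: FIRST = { ',' }
P has only one production, so no FIRST/FIRST conflict is possible there.

All alternatives of each non-terminal have pairwise disjoint FIRST sets.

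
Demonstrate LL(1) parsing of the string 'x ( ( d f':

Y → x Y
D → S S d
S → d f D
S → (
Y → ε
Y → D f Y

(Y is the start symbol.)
Stack is shown with the top on the left.

Stack        Input        Action
--------------------------------
Y $          x ( ( d f $  output Y → x Y
x Y $        x ( ( d f $  match 'x'
Y $          ( ( d f $    output Y → D f Y
D f Y $      ( ( d f $    output D → S S d
S S d f Y $  ( ( d f $    output S → (
( S d f Y $  ( ( d f $    match '('
S d f Y $    ( d f $      output S → (
( d f Y $    ( d f $      match '('
d f Y $      d f $        match 'd'
f Y $        f $          match 'f'
Y $          $            output Y → ε
$            $            accept

The string is accepted.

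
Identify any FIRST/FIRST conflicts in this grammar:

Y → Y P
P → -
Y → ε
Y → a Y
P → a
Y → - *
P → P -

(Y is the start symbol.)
Yes. Y → Y P / Y → a Y on { 'a' }; Y → Y P / Y → '-' '*' on { '-' }; P → '-' / P → P '-' on { '-' }; P → a / P → P '-' on { 'a' }

A FIRST/FIRST conflict occurs when two productions N → α and N → β for the same non-terminal have FIRST(α) ∩ FIRST(β) ≠ ∅ (with ε ∈ FIRST of a nullable right-hand side, so two nullable alternatives also conflict).

FIRST sets of the non-terminals at (or reachable through a nullable prefix from) the front of some alternative:
  FIRST(Y) = { '-', 'a', ε }
  FIRST(P) = { '-', 'a' }

Productions for Y:
  Y → Y P: FIRST = { '-', 'a' }
  Y → ε: FIRST = { ε }
  Y → a Y: FIRST = { 'a' }
  Y → - *: FIRST = { '-' }
Productions for P:
  P → -: FIRST = { '-' }
  P → a: FIRST = { 'a' }
  P → P -: FIRST = { '-', 'a' }

Conflict for Y: Y → Y P and Y → a Y
  Overlap: { 'a' }
Conflict for Y: Y → Y P and Y → - *
  Overlap: { '-' }
Conflict for P: P → - and P → P -
  Overlap: { '-' }
Conflict for P: P → a and P → P -
  Overlap: { 'a' }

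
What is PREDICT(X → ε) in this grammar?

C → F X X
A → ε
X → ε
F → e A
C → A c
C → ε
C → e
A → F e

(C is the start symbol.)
PREDICT(X → ε) = (FIRST(RHS) \ {ε}) ∪ (FOLLOW(X) if ε ∈ FIRST(RHS), i.e. RHS ⇒* ε)
The right-hand side is ε (FIRST(ε) = { ε }), so the predict set is FOLLOW(X) = { $ }
PREDICT(X → ε) = { $ }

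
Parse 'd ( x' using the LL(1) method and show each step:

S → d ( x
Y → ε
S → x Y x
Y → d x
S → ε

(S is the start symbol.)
LL(1) parsing maintains a stack (initially the start symbol over $) and the input. At each step: if the stack top is a terminal, match it against the current input token; if it is a non-terminal N, replace it with the RHS of M[N, lookahead] (the unique production whose predict set contains the lookahead).

Stack is shown with the top on the left.

Stack    Input    Action
------------------------
S $      d ( x $  output S → d ( x
d ( x $  d ( x $  match 'd'
( x $    ( x $    match '('
x $      x $      match 'x'
$        $        accept

The string is accepted.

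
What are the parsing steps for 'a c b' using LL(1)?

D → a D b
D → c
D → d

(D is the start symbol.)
Stack is shown with the top on the left.

Stack    Input    Action
------------------------
D $      a c b $  output D → a D b
a D b $  a c b $  match 'a'
D b $    c b $    output D → c
c b $    c b $    match 'c'
b $      b $      match 'b'
$        $        accept

The string is accepted.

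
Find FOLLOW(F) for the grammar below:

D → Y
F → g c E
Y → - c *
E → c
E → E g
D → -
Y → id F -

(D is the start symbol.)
In Y → id F -: F is followed by '-', add FIRST('-') \ {ε} = { '-' }

Taking the union: FOLLOW(F) = { '-' }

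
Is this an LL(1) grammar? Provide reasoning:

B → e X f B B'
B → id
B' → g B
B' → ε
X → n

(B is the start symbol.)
Relevant sets:
  FOLLOW(B') = { $, 'g' }

For B:
  PREDICT(B → e X f B B') = { 'e' }
  PREDICT(B → id) = { 'id' }
For B':
  PREDICT(B' → g B) = { 'g' }
  PREDICT(B' → ε) = { $, 'g' }
X has a single production, so nothing to check there.

Conflict found: Predict set conflict for B': { 'g' }
The grammar is NOT LL(1).

Answer: No. Predict set conflict for B': { 'g' }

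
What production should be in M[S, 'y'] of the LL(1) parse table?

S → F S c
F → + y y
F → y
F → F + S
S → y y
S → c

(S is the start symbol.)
S → F S c, S → y y

To find M[S, 'y'], we find productions for S where 'y' is in the predict set (PREDICT(N → α) = (FIRST(α) \ {ε}) ∪ (FOLLOW(N) if α ⇒* ε)).

Relevant sets:
  FIRST(F) = { '+', 'y' }

S → F S c: PREDICT = { '+', 'y' }
  'y' is in predict set, so this production goes in M[S, 'y']
S → y y: PREDICT = { 'y' }
  'y' is in predict set, so this production goes in M[S, 'y']
S → c: PREDICT = { 'c' }

M[S, 'y'] = S → F S c, S → y y  (a multiply-defined cell — the grammar is not LL(1))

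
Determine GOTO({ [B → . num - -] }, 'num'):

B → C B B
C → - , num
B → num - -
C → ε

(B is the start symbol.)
GOTO(I, 'num') = CLOSURE({ [A → αX.β] : [A → α.Xβ] ∈ I, X = 'num' })

Items with dot before 'num', with the dot advanced:
  [B → . num - -] → [B → num . - -]
Closure adds nothing (no advanced item has the dot before a non-terminal).

GOTO = { [B → num . - -] }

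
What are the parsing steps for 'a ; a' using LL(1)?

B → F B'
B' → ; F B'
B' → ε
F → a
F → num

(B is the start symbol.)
LL(1) parsing maintains a stack (initially the start symbol over $) and the input. At each step: if the stack top is a terminal, match it against the current input token; if it is a non-terminal N, replace it with the RHS of M[N, lookahead] (the unique production whose predict set contains the lookahead).

Stack is shown with the top on the left.

Stack     Input    Action
-------------------------
B $       a ; a $  output B → F B'
F B' $    a ; a $  output F → a
a B' $    a ; a $  match 'a'
B' $      ; a $    output B' → ; F B'
; F B' $  ; a $    match ';'
F B' $    a $      output F → a
a B' $    a $      match 'a'
B' $      $        output B' → ε
$         $        accept

The string is accepted.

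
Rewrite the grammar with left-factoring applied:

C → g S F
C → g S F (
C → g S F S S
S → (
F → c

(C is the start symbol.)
C → g S F C'
C' → ε
C' → (
C' → S S
S → (
F → c

Left-factoring transforms A → αβ₁ | αβ₂ into A → αA' and A' → β₁ | β₂
(α is the longest common prefix among the alternatives). Repeat until
no nonterminal has two alternatives with a common prefix.

Round 1: C has alternatives sharing prefix 'g S F'. Introduce C': C → g S F C'
  Add: C' → ε
  Add: C' → (
  Add: C' → S S

No remaining common prefixes — done.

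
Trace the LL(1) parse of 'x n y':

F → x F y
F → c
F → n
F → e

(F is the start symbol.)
Stack is shown with the top on the left.

Stack    Input    Action
------------------------
F $      x n y $  output F → x F y
x F y $  x n y $  match 'x'
F y $    n y $    output F → n
n y $    n y $    match 'n'
y $      y $      match 'y'
$        $        accept

The string is accepted.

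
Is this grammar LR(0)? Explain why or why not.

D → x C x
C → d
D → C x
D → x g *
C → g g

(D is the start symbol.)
Augment with D' → D and build the canonical LR(0) collection (I0 = CLOSURE({[D' → . D]}), then GOTO on every symbol after a dot until no new states appear). It has 12 states:
  I0: { [C → . d], [C → . g g], [D → . C x], [D → . x C x], [D → . x g *], [D' → . D] }  — shift
  I1: { [D → C . x] }  — shift
  I2: { [D' → D .] }  — accept
  I3: { [C → d .] }  — reduce
  I4: { [C → g . g] }  — shift
  I5: { [C → . d], [C → . g g], [D → x . C x], [D → x . g *] }  — shift
  I6: { [D → x C . x] }  — shift
  I7: { [C → g . g], [D → x g . *] }  — shift
  I8: { [D → x g * .] }  — reduce
  I9: { [C → g g .] }  — reduce
  I10: { [D → x C x .] }  — reduce
  I11: { [D → C x .] }  — reduce

Every state is either a pure shift/goto state or contains exactly one complete item and nothing to shift — no conflicts. The grammar is LR(0).

Answer: Yes, the grammar is LR(0)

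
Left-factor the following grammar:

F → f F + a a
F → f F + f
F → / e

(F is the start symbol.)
Left-factoring transforms A → αβ₁ | αβ₂ into A → αA' and A' → β₁ | β₂
(α is the longest common prefix among the alternatives). Repeat until
no nonterminal has two alternatives with a common prefix.

Round 1: F has alternatives sharing prefix 'f F +'. Introduce F': F → f F + F'
  Add: F' → a a
  Add: F' → f

No remaining common prefixes — done.

Resulting grammar:
F → f F + F'
F' → a a
F' → f
F → / e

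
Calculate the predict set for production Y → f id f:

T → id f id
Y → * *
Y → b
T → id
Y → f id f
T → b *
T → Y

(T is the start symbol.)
{ 'f' }

PREDICT(Y → f id f) = (FIRST(RHS) \ {ε}) ∪ (FOLLOW(Y) if ε ∈ FIRST(RHS), i.e. RHS ⇒* ε)
FIRST(f id f) = { 'f' }
ε ∉ FIRST(f id f), so FOLLOW(Y) is not added.
PREDICT(Y → f id f) = { 'f' }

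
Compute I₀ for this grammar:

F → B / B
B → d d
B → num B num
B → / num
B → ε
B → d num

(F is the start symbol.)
{ [B → . / num], [B → . d d], [B → . d num], [B → . num B num], [B → .], [F → . B / B], [F' → . F] }

First, augment the grammar with F' → F
I₀ = CLOSURE({ [F' → . F] }):
  [F' → . F] has the dot before F: add [F → . B / B]
  [F → . B / B] has the dot before B: add [B → . d d], [B → . num B num], [B → . / num], [B → .], [B → . d num]
No further items can be added.

I₀ = { [B → . / num], [B → . d d], [B → . d num], [B → . num B num], [B → .], [F → . B / B], [F' → . F] }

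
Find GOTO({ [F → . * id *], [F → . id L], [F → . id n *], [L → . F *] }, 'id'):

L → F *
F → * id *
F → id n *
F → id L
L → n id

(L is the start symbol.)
{ [F → . * id *], [F → . id L], [F → . id n *], [F → id . L], [F → id . n *], [L → . F *], [L → . n id] }

GOTO(I, 'id') = CLOSURE({ [A → αX.β] : [A → α.Xβ] ∈ I, X = 'id' })

Items with dot before 'id', with the dot advanced:
  [F → . id L] → [F → id . L]
  [F → . id n *] → [F → id . n *]
Closure of the advanced items:
  [F → id . L] has the dot before L: add [L → . F *], [L → . n id]
  [L → . F *] has the dot before F: add [F → . * id *], [F → . id n *], [F → . id L]

GOTO = { [F → . * id *], [F → . id L], [F → . id n *], [F → id . L], [F → id . n *], [L → . F *], [L → . n id] }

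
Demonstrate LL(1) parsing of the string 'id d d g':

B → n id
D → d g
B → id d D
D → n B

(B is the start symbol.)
LL(1) parsing maintains a stack (initially the start symbol over $) and the input. At each step: if the stack top is a terminal, match it against the current input token; if it is a non-terminal N, replace it with the RHS of M[N, lookahead] (the unique production whose predict set contains the lookahead).

Stack is shown with the top on the left.

Stack     Input       Action
----------------------------
B $       id d d g $  output B → id d D
id d D $  id d d g $  match 'id'
d D $     d d g $     match 'd'
D $       d g $       output D → d g
d g $     d g $       match 'd'
g $       g $         match 'g'
$         $           accept

The string is accepted.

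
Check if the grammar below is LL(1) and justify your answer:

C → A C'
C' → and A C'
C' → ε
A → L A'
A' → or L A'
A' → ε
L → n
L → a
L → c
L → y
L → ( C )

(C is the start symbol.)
A grammar is LL(1) if for each non-terminal N with multiple productions, the predict sets of those productions are pairwise disjoint, where PREDICT(N → α) = (FIRST(α) \ {ε}) ∪ (FOLLOW(N) if α ⇒* ε).

Relevant sets:
  FOLLOW(C') = { $, ')' }
  FOLLOW(A') = { $, ')', 'and' }

For C':
  PREDICT(C' → and A C') = { 'and' }
  PREDICT(C' → ε) = { $, ')' }
For A':
  PREDICT(A' → or L A') = { 'or' }
  PREDICT(A' → ε) = { $, ')', 'and' }
For L:
  PREDICT(L → n) = { 'n' }
  PREDICT(L → a) = { 'a' }
  PREDICT(L → c) = { 'c' }
  PREDICT(L → y) = { 'y' }
  PREDICT(L → '(' C ')') = { '(' }
C, A have a single production, so nothing to check there.

All predict sets are disjoint. The grammar IS LL(1).

Answer: Yes, the grammar is LL(1).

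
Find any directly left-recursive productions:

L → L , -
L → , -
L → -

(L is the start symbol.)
Yes, L is left-recursive

L → L , -: LEFT RECURSIVE (starts with L)
L → , -: starts with ','
L → -: starts with '-'

The grammar has direct left recursion on: L.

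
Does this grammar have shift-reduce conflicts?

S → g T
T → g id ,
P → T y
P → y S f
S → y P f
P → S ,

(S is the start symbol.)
No shift-reduce conflicts

A shift-reduce conflict occurs when an LR(0) state has both:
  - a complete (reduce) item [A → α .] (dot at the end), and
  - a shift item [B → β . c γ] (dot before a terminal).

Augment with S' → S and build the canonical LR(0) collection (I0 = CLOSURE({[S' → . S]}), then GOTO on every symbol after a dot until no new states appear). It has 18 states:
  I0: { [S → . g T], [S → . y P f], [S' → . S] }  — shift
  I1: { [S' → S .] }  — accept
  I2: { [S → g . T], [T → . g id ,] }  — shift
  I3: { [P → . S ,], [P → . T y], [P → . y S f], [S → . g T], [S → . y P f], [S → y . P f], [T → . g id ,] }  — shift
  I4: { [S → y P . f] }  — shift
  I5: { [P → S . ,] }  — shift
  I6: { [P → T . y] }  — shift
  I7: { [S → g . T], [T → . g id ,], [T → g . id ,] }  — shift
  I8: { [P → . S ,], [P → . T y], [P → . y S f], [P → y . S f], [S → . g T], [S → . y P f], [S → y . P f], [T → . g id ,] }  — shift
  I9: { [P → S . ,], [P → y S . f] }  — shift
  I10: { [P → S , .] }  — reduce
  I11: { [P → y S f .] }  — reduce
  I12: { [S → g T .] }  — reduce
  I13: { [T → g . id ,] }  — shift
  I14: { [T → g id . ,] }  — shift
  I15: { [T → g id , .] }  — reduce
  I16: { [P → T y .] }  — reduce
  I17: { [S → y P f .] }  — reduce

No state contains both a complete item and a shift item.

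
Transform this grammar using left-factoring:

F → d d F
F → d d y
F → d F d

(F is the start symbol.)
F → d F'
F' → d F''
F'' → F
F'' → y
F' → F d

Left-factoring transforms A → αβ₁ | αβ₂ into A → αA' and A' → β₁ | β₂
(α is the longest common prefix among the alternatives). Repeat until
no nonterminal has two alternatives with a common prefix.

Round 1: F has alternatives sharing prefix 'd'. Introduce F': F → d F'
  Add: F' → d F
  Add: F' → d y
  Add: F' → F d

Round 2: F' has alternatives sharing prefix 'd'. Introduce F'': F' → d F''
  Add: F'' → F
  Add: F'' → y

No remaining common prefixes — done.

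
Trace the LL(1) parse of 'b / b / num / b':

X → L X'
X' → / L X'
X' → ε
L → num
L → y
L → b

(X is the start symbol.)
LL(1) parsing maintains a stack (initially the start symbol over $) and the input. At each step: if the stack top is a terminal, match it against the current input token; if it is a non-terminal N, replace it with the RHS of M[N, lookahead] (the unique production whose predict set contains the lookahead).

Stack is shown with the top on the left.

Stack     Input              Action
-----------------------------------
X $       b / b / num / b $  output X → L X'
L X' $    b / b / num / b $  output L → b
b X' $    b / b / num / b $  match 'b'
X' $      / b / num / b $    output X' → / L X'
/ L X' $  / b / num / b $    match '/'
L X' $    b / num / b $      output L → b
b X' $    b / num / b $      match 'b'
X' $      / num / b $        output X' → / L X'
/ L X' $  / num / b $        match '/'
L X' $    num / b $          output L → num
num X' $  num / b $          match 'num'
X' $      / b $              output X' → / L X'
/ L X' $  / b $              match '/'
L X' $    b $                output L → b
b X' $    b $                match 'b'
X' $      $                  output X' → ε
$         $                  accept

The string is accepted.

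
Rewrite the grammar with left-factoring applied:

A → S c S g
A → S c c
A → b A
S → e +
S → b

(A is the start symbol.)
A → S c A'
A' → S g
A' → c
A → b A
S → e +
S → b

Left-factoring transforms A → αβ₁ | αβ₂ into A → αA' and A' → β₁ | β₂
(α is the longest common prefix among the alternatives). Repeat until
no nonterminal has two alternatives with a common prefix.

Round 1: A has alternatives sharing prefix 'S c'. Introduce A': A → S c A'
  Add: A' → S g
  Add: A' → c

No remaining common prefixes — done.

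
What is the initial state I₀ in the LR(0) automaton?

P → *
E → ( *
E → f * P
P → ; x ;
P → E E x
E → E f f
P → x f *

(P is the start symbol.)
{ [E → . ( *], [E → . E f f], [E → . f * P], [P → . *], [P → . ; x ;], [P → . E E x], [P → . x f *], [P' → . P] }

First, augment the grammar with P' → P
I₀ = CLOSURE({ [P' → . P] }):
  [P' → . P] has the dot before P: add [P → . *], [P → . ; x ;], [P → . E E x], [P → . x f *]
  [P → . E E x] has the dot before E: add [E → . ( *], [E → . f * P], [E → . E f f]
No further items can be added.

I₀ = { [E → . ( *], [E → . E f f], [E → . f * P], [P → . *], [P → . ; x ;], [P → . E E x], [P → . x f *], [P' → . P] }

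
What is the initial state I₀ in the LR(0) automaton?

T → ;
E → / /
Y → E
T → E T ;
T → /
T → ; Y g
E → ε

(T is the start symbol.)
{ [E → . / /], [E → .], [T → . /], [T → . ; Y g], [T → . ;], [T → . E T ;], [T' → . T] }

First, augment the grammar with T' → T
I₀ = CLOSURE({ [T' → . T] }):
  [T' → . T] has the dot before T: add [T → . ;], [T → . E T ;], [T → . /], [T → . ; Y g]
  [T → . E T ;] has the dot before E: add [E → . / /], [E → .]
No further items can be added.

I₀ = { [E → . / /], [E → .], [T → . /], [T → . ; Y g], [T → . ;], [T → . E T ;], [T' → . T] }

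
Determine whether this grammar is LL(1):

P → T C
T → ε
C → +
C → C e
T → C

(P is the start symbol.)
Relevant sets:
  FIRST(C) = { '+' }
  FOLLOW(T) = { '+' }

For T:
  PREDICT(T → ε) = { '+' }
  PREDICT(T → C) = { '+' }
For C:
  PREDICT(C → '+') = { '+' }
  PREDICT(C → C e) = { '+' }
P has a single production, so nothing to check there.

Conflict found: Predict set conflict for T: { '+' }
The grammar is NOT LL(1).

Answer: No. Predict set conflict for T: { '+' }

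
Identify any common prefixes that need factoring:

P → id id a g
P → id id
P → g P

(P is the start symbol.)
Left-factoring is needed when two productions for the same non-terminal
share a common prefix on the right-hand side.

Productions for P:
  P → id id a g
  P → id id
  P → g P

Found common prefix 'id id' in productions for P

Answer: Yes, P has productions with common prefix 'id id'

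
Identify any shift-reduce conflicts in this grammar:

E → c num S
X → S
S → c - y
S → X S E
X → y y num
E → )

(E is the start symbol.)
Augment with E' → E and build the canonical LR(0) collection (I0 = CLOSURE({[E' → . E]}), then GOTO on every symbol after a dot until no new states appear). It has 15 states:
  I0: { [E → . )], [E → . c num S], [E' → . E] }  — shift
  I1: { [E → ) .] }  — reduce
  I2: { [E' → E .] }  — accept
  I3: { [E → c . num S] }  — shift
  I4: { [E → c num . S], [S → . X S E], [S → . c - y], [X → . S], [X → . y y num] }  — shift
  I5: { [E → c num S .], [X → S .] }  — 2 reduces
  I6: { [S → . X S E], [S → . c - y], [S → X . S E], [X → . S], [X → . y y num] }  — shift
  I7: { [S → c . - y] }  — shift
  I8: { [X → y . y num] }  — shift
  I9: { [X → y y . num] }  — shift
  I10: { [X → y y num .] }  — reduce
  I11: { [S → c - . y] }  — shift
  I12: { [S → c - y .] }  — reduce
  I13: { [E → . )], [E → . c num S], [S → X S . E], [X → S .] }  — shift, reduce
  I14: { [S → X S E .] }  — reduce

I13 contains reduce item [X → S .] and shift items [E → . )], [E → . c num S] — shift-reduce conflict.

Answer: Yes — I13: [X → S .] vs [E → . )]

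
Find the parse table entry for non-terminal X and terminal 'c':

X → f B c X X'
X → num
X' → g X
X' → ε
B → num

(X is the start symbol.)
Empty (error entry)

To find M[X, 'c'], we find productions for X where 'c' is in the predict set (PREDICT(N → α) = (FIRST(α) \ {ε}) ∪ (FOLLOW(N) if α ⇒* ε)).

X → f B c X X': PREDICT = { 'f' }
X → num: PREDICT = { 'num' }

M[X, 'c'] is empty (no production applies)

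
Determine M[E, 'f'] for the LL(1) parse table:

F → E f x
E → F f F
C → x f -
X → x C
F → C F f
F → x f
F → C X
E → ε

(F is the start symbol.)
To find M[E, 'f'], we find productions for E where 'f' is in the predict set (PREDICT(N → α) = (FIRST(α) \ {ε}) ∪ (FOLLOW(N) if α ⇒* ε)).

Relevant sets:
  FIRST(F) = { 'f', 'x' }
  FOLLOW(E) = { 'f' }

E → F f F: PREDICT = { 'f', 'x' }
  'f' is in predict set, so this production goes in M[E, 'f']
E → ε: PREDICT = { 'f' }
  'f' is in predict set, so this production goes in M[E, 'f']

M[E, 'f'] = E → F f F, E → ε  (a multiply-defined cell — the grammar is not LL(1))

Answer: E → F f F, E → ε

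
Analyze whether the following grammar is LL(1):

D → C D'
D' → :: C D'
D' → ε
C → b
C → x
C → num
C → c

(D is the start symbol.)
Relevant sets:
  FOLLOW(D') = { $ }

For D':
  PREDICT(D' → :: C D') = { '::' }
  PREDICT(D' → ε) = { $ }
For C:
  PREDICT(C → b) = { 'b' }
  PREDICT(C → x) = { 'x' }
  PREDICT(C → num) = { 'num' }
  PREDICT(C → c) = { 'c' }
D has a single production, so nothing to check there.

All predict sets are disjoint. The grammar IS LL(1).

Answer: Yes, the grammar is LL(1).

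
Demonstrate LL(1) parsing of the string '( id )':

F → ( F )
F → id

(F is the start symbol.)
LL(1) parsing maintains a stack (initially the start symbol over $) and the input. At each step: if the stack top is a terminal, match it against the current input token; if it is a non-terminal N, replace it with the RHS of M[N, lookahead] (the unique production whose predict set contains the lookahead).

Stack is shown with the top on the left.

Stack    Input     Action
-------------------------
F $      ( id ) $  output F → ( F )
( F ) $  ( id ) $  match '('
F ) $    id ) $    output F → id
id ) $   id ) $    match 'id'
) $      ) $       match ')'
$        $         accept

The string is accepted.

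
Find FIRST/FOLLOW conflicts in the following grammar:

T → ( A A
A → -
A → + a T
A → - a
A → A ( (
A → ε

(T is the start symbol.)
A FIRST/FOLLOW conflict occurs when a non-terminal N has a nullable alternative N → β (β ⇒* ε) and another alternative N → α with FIRST(α) ∩ FOLLOW(N) ≠ ∅: on such a lookahead the parser cannot decide between expanding α and letting N vanish via β.

Nullable non-terminals: A.
FIRST sets used below: FIRST(A) = { '(', '+', '-', ε }

A: nullable alternative(s) A → ε; FOLLOW(A) = { $, '(', '+', '-' }
  A → -: FIRST \ {ε} = { '-' } — overlaps FOLLOW(A) on { '-' }: CONFLICT
  A → + a T: FIRST \ {ε} = { '+' } — overlaps FOLLOW(A) on { '+' }: CONFLICT
  A → - a: FIRST \ {ε} = { '-' } — overlaps FOLLOW(A) on { '-' }: CONFLICT
  A → A ( (: FIRST \ {ε} = { '(', '+', '-' } — overlaps FOLLOW(A) on { '(', '+', '-' }: CONFLICT
  A → ε: FIRST \ {ε} = { } — this is the only nullable alternative, skip

T has no nullable alternative, so no FIRST/FOLLOW check is needed there.

So the grammar has 4 FIRST/FOLLOW conflicts (marked CONFLICT above).

Answer: Yes. A → '-' with FOLLOW(A) on { '-' }; A → '+' a T with FOLLOW(A) on { '+' }; A → '-' a with FOLLOW(A) on { '-' }; A → A '(' '(' with FOLLOW(A) on { '(', '+', '-' }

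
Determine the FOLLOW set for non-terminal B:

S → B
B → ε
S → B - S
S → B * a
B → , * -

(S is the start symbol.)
{ $, '*', '-' }

In S → B: B is at the end, add FOLLOW(S)
In S → B - S: B is followed by '-' S, add FIRST('-' S) \ {ε} = { '-' }
In S → B * a: B is followed by '*' a, add FIRST('*' a) \ {ε} = { '*' }

The FOLLOW sets referred to above (computed the same way, to a fixed point):
  FOLLOW(S) = { $ }

Taking the union: FOLLOW(B) = { $, '*', '-' }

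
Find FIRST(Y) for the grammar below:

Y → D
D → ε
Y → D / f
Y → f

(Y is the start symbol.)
{ '/', 'f', ε }

To compute FIRST(Y), examine every production with Y on the left-hand side, reading each right-hand side left to right until a non-nullable symbol is reached.

FIRST sets of the other non-terminals involved (by the same procedure, iterated to a fixed point):
  FIRST(D) = { ε }

From Y → D:
  - D is a non-terminal: add FIRST(D) \ {ε} = { }
    D is nullable and nothing follows, so the whole right-hand side can vanish: ε ∈ FIRST(Y)
From Y → D / f:
  - D is a non-terminal: add FIRST(D) \ {ε} = { }
    D is nullable, so continue to the next symbol
  - '/' is a terminal: add '/' and stop
From Y → f:
  - f is a terminal: add 'f' and stop

Collecting: FIRST(Y) = { '/', 'f', ε }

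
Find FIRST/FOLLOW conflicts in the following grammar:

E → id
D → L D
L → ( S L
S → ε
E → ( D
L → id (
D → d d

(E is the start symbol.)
Nullable non-terminals: S.
S has a nullable alternative but only one production, so nothing to check.

D, E, L have no nullable alternative, so no FIRST/FOLLOW check is needed there.

No FIRST/FOLLOW conflicts found.

Answer: No FIRST/FOLLOW conflicts.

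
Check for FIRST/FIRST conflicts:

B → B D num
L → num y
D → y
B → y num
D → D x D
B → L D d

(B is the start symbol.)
Yes. B → B D num / B → y num on { 'y' }; B → B D num / B → L D d on { 'num' }; D → y / D → D x D on { 'y' }

FIRST sets of the non-terminals at (or reachable through a nullable prefix from) the front of some alternative:
  FIRST(B) = { 'num', 'y' }
  FIRST(L) = { 'num' }
  FIRST(D) = { 'y' }

Productions for B:
  B → B D num: FIRST = { 'num', 'y' }
  B → y num: FIRST = { 'y' }
  B → L D d: FIRST = { 'num' }
Productions for D:
  D → y: FIRST = { 'y' }
  D → D x D: FIRST = { 'y' }
L has only one production, so no FIRST/FIRST conflict is possible there.

Conflict for B: B → B D num and B → y num
  Overlap: { 'y' }
Conflict for B: B → B D num and B → L D d
  Overlap: { 'num' }
Conflict for D: D → y and D → D x D
  Overlap: { 'y' }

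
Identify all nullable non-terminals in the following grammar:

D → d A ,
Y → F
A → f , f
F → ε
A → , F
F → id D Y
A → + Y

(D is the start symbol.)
ε-productions: F → ε
So F is immediately nullable.
Y → F: every symbol on the right is nullable, so Y is nullable too.
No further non-terminal can be added: every production for the remaining non-terminals contains a terminal or a non-nullable non-terminal.
Nullable = { 'F', 'Y' }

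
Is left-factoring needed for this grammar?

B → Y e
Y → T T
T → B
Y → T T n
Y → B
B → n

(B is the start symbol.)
Left-factoring is needed when two productions for the same non-terminal
share a common prefix on the right-hand side.

Productions for B:
  B → Y e
  B → n
Productions for Y:
  Y → T T
  Y → T T n
  Y → B

Found common prefix 'T T' in productions for Y

Answer: Yes, Y has productions with common prefix 'T T'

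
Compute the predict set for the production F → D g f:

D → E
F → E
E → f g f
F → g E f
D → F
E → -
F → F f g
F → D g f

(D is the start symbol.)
{ '-', 'f', 'g' }

PREDICT(F → D g f) = (FIRST(RHS) \ {ε}) ∪ (FOLLOW(F) if ε ∈ FIRST(RHS), i.e. RHS ⇒* ε)
FIRST(D) = { '-', 'f', 'g' }
FIRST(D g f) = { '-', 'f', 'g' }
ε ∉ FIRST(D g f), so FOLLOW(F) is not added.
PREDICT(F → D g f) = { '-', 'f', 'g' }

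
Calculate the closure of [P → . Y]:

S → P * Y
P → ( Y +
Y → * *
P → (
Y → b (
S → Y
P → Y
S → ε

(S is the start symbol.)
To compute CLOSURE, for each item [A → α.Bβ] where B is a non-terminal, add [B → .γ] for all productions B → γ; repeat for the newly added items until nothing changes.

Start with: [P → . Y]
  [P → . Y] has the dot before Y: add [Y → . * *], [Y → . b (]
No further items can be added.

CLOSURE = { [P → . Y], [Y → . * *], [Y → . b (] }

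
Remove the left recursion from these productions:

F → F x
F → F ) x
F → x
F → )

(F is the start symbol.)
F is directly left-recursive. The standard transformation for
  A → A α₁ | ... | A α_m | β₁ | ... | β_n
is
  A  → β₁ A' | ... | β_n A'
  A' → α₁ A' | ... | α_m A' | ε

F → x becomes F → x F'
F → ) becomes F → ) F'
F → F x becomes F' → x F'
F → F ) x becomes F' → ) x F'
Add F' → ε

Resulting grammar:
F → x F'
F → ) F'
F' → x F'
F' → ) x F'
F' → ε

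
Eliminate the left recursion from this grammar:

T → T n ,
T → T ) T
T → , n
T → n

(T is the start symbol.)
T → , n T'
T → n T'
T' → n , T'
T' → ) T T'
T' → ε

T is directly left-recursive. The standard transformation for
  A → A α₁ | ... | A α_m | β₁ | ... | β_n
is
  A  → β₁ A' | ... | β_n A'
  A' → α₁ A' | ... | α_m A' | ε

T → , n becomes T → , n T'
T → n becomes T → n T'
T → T n , becomes T' → n , T'
T → T ) T becomes T' → ) T T'
Add T' → ε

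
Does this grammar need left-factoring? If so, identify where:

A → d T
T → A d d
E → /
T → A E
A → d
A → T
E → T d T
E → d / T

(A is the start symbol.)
Left-factoring is needed when two productions for the same non-terminal
share a common prefix on the right-hand side.

Productions for A:
  A → d T
  A → d
  A → T
Productions for T:
  T → A d d
  T → A E
Productions for E:
  E → /
  E → T d T
  E → d / T

Found common prefix 'd' in productions for A
Found common prefix 'A' in productions for T

Answer: Yes, A has productions with common prefix 'd'; T has productions with common prefix 'A'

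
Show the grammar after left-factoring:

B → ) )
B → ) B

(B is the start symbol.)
Left-factoring transforms A → αβ₁ | αβ₂ into A → αA' and A' → β₁ | β₂
(α is the longest common prefix among the alternatives). Repeat until
no nonterminal has two alternatives with a common prefix.

Round 1: B has alternatives sharing prefix ')'. Introduce B': B → ) B'
  Add: B' → )
  Add: B' → B

No remaining common prefixes — done.

Resulting grammar:
B → ) B'
B' → )
B' → B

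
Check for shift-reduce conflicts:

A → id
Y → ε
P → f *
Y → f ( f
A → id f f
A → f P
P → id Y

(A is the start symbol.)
Yes — I3: [A → id .] vs [A → id . f f]; I8: [Y → .] vs [Y → . f ( f]

Augment with A' → A and build the canonical LR(0) collection (I0 = CLOSURE({[A' → . A]}), then GOTO on every symbol after a dot until no new states appear). It has 14 states:
  I0: { [A → . f P], [A → . id f f], [A → . id], [A' → . A] }  — shift
  I1: { [A' → A .] }  — accept
  I2: { [A → f . P], [P → . f *], [P → . id Y] }  — shift
  I3: { [A → id . f f], [A → id .] }  — shift, reduce
  I4: { [A → id f . f] }  — shift
  I5: { [A → id f f .] }  — reduce
  I6: { [A → f P .] }  — reduce
  I7: { [P → f . *] }  — shift
  I8: { [P → id . Y], [Y → . f ( f], [Y → .] }  — shift, reduce
  I9: { [P → id Y .] }  — reduce
  I10: { [Y → f . ( f] }  — shift
  I11: { [Y → f ( . f] }  — shift
  I12: { [Y → f ( f .] }  — reduce
  I13: { [P → f * .] }  — reduce

I3 contains reduce item [A → id .] and shift item [A → id . f f] — shift-reduce conflict.
I8 contains reduce item [Y → .] and shift item [Y → . f ( f] — shift-reduce conflict.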